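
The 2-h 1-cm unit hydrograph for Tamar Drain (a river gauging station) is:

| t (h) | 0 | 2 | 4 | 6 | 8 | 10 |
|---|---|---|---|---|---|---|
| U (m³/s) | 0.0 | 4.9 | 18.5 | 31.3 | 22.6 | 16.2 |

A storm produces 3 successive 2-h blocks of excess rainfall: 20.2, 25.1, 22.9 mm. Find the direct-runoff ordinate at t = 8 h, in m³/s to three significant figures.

By discrete convolution, Q_j = Σ (P_i / 10 mm) · U_{j−i}.
At t = 8 h (j=4): Q = (20.2/10)·22.6 + (25.1/10)·31.3 + (22.9/10)·18.5 = 167 m³/s.

Q ≈ 167 m³/s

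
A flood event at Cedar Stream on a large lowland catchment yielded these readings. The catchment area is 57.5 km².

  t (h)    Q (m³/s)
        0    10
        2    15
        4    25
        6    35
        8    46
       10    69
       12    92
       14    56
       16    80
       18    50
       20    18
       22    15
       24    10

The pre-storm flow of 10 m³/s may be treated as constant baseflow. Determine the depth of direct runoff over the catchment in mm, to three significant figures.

Direct runoff: 0.0, 5.0, 15.0, 25.0, 36.0, 59.0, 82.0, 46.0, 70.0, 40.0, 8.0, 5.0, 0.0 m³/s; ΣQ_DR = 391.0 m³/s.
V = ΣQ_DR · Δt = 391.0 × 7200 s = 2.815 × 10^6 m³.
Over A = 57.5 km², depth = V / A = 49.0 mm.

d ≈ 49.0 mm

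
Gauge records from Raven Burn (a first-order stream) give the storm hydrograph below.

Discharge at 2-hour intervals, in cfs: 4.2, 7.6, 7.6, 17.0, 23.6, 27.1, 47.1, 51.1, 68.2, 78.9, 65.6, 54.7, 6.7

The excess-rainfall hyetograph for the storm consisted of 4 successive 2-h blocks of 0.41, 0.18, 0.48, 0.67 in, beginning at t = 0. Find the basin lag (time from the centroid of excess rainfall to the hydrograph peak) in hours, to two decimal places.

t_L ≈ 13.38 h

Centroid of excess rainfall: t_c = Σ P_i·t̄_i / ΣP_i = 4.6207 h (block centres at 1, 3, 5, 7 h).
Hydrograph peak occurs at t = 18 h, so basin lag t_L = 18 − 4.6207 = 13.38 h.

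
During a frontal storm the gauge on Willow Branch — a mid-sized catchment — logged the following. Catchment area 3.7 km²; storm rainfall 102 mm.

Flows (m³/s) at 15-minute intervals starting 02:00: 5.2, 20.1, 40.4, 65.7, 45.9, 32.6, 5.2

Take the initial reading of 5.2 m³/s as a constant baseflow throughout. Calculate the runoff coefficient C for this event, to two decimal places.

ΣQ_DR = 178.7 m³/s; V = ΣQ_DR·Δt = 1.608 × 10^5 m³.
Runoff depth d = V / A = 43.47 mm.
C = d / P = 43.47 / 102 = 0.43.

C ≈ 0.43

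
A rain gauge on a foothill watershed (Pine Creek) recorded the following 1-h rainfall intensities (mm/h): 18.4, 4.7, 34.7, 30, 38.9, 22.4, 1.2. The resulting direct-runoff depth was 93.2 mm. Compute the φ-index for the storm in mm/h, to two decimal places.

Only the 5 blocks with intensity above φ contribute runoff: 18.4, 34.7, 30, 38.9, 22.4 mm/h.
Σ(I−φ)·Δt = d  ⇒  (18.4+34.7+30+38.9+22.4 − 5φ)·1 = 93.2
φ = (144.4 − 93.2/1) / 5 = 10.24 mm/h.

φ ≈ 10.24 mm/h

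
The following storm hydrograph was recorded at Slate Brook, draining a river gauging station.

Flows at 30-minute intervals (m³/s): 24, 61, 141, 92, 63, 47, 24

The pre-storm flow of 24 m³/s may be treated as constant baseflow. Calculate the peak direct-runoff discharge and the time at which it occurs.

Q_p = 117.0 m³/s at t = 1 h

Subtracting baseflow gives direct-runoff ordinates: 0.0, 37.0, 117.0, 68.0, 39.0, 23.0, 0.0 m³/s.
The maximum is 117.0 m³/s, occurring at the reading for t = 1 h.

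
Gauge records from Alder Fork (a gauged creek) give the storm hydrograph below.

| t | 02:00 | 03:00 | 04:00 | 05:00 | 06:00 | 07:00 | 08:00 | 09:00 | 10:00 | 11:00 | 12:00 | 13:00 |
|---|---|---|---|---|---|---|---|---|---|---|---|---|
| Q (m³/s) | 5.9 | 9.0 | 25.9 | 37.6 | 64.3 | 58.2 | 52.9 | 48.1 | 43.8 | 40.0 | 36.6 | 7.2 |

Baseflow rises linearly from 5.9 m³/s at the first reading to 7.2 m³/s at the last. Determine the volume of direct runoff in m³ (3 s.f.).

V ≈ 1.26 × 10^6 m³

Direct-runoff ordinates (Q − Q_b): 0.00, 2.98, 19.76, 31.35, 57.93, 51.71, 46.29, 41.37, 36.95, 33.04, 29.52, 0.00 m³/s.
ΣQ_DR = 350.9 m³/s.
With Δt = 1 h = 3600 s, V = ΣQ_DR · Δt = 350.9 × 3600 = 1.26 × 10^6 m³.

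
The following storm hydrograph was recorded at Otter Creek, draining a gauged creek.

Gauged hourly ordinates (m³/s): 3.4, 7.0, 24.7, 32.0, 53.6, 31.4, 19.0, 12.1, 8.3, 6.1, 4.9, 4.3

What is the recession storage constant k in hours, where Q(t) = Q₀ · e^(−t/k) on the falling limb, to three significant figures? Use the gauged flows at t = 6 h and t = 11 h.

k ≈ 3.37 h

On the falling limb, Q drops from 19.0 to 4.3 m³/s between t = 6 h and t = 11 h (Δt = 5 h).
k = −Δt / ln(Q₂/Q₁) = −5 / ln(4.3/19.0) = 3.37 h.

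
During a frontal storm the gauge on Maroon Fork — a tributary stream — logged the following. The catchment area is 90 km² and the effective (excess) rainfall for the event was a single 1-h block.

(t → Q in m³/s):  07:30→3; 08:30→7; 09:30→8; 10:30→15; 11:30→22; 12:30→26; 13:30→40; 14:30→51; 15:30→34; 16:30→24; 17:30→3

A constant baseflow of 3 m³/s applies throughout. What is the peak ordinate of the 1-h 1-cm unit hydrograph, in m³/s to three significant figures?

U_p ≈ 60.0 m³/s

Direct runoff: 0.0, 4.0, 5.0, 12.0, 19.0, 23.0, 37.0, 48.0, 31.0, 21.0, 0.0 m³/s; ΣQ_DR = 200.0 m³/s, peak = 48.0 m³/s.
Runoff depth d = ΣQ_DR·Δt / A = 200.0 × 3600 / (90 km²) = 8.000 mm.
The 1-cm UH is the DRH scaled by (10 mm)/d, so U_p = 48.0 × 10/8.000 = 60.0 m³/s.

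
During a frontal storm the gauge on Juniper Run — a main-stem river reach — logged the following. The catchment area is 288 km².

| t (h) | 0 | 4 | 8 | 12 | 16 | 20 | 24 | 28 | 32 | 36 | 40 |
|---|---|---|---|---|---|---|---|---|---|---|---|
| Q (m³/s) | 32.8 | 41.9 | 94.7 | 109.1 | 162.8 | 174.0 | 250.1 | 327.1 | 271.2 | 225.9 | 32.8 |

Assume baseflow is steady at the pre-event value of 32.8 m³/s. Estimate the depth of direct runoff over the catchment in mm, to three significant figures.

Direct runoff: 0.0, 9.1, 61.9, 76.3, 130.0, 141.2, 217.3, 294.3, 238.4, 193.1, 0.0 m³/s; ΣQ_DR = 1362 m³/s.
V = ΣQ_DR · Δt = 1362 × 14400 s = 1.961 × 10^7 m³.
Over A = 288 km², depth = V / A = 68.1 mm.

d ≈ 68.1 mm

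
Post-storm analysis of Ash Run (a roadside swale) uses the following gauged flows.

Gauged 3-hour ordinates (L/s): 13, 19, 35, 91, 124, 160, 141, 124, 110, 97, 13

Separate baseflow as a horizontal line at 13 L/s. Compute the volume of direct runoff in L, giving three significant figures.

Direct-runoff ordinates (Q − Q_b): 0.0, 6.0, 22.0, 78.0, 111.0, 147.0, 128.0, 111.0, 97.0, 84.0, 0.0 L/s.
ΣQ_DR = 784.0 L/s.
With Δt = 3 h = 10800 s, V = ΣQ_DR · Δt = 784.0 × 10800 = 8.47 × 10^6 L.

V ≈ 8.47 × 10^6 L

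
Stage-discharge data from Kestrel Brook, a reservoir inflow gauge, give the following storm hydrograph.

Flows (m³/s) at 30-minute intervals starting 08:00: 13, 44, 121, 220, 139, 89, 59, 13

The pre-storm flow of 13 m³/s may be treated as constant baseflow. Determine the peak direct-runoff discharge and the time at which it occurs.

Subtracting baseflow gives direct-runoff ordinates: 0.0, 31.0, 108.0, 207.0, 126.0, 76.0, 46.0, 0.0 m³/s.
The maximum is 207.0 m³/s, occurring at the reading for t = 09:30.

Q_p = 207.0 m³/s at t = 09:30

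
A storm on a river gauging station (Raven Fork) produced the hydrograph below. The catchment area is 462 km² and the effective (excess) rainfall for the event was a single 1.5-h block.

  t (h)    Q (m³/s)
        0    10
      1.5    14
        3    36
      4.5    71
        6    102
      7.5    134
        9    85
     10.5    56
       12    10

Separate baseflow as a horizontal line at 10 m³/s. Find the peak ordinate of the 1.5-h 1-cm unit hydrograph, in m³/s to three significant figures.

U_p ≈ 248 m³/s

Direct runoff: 0.0, 4.0, 26.0, 61.0, 92.0, 124.0, 75.0, 46.0, 0.0 m³/s; ΣQ_DR = 428.0 m³/s, peak = 124.0 m³/s.
Runoff depth d = ΣQ_DR·Δt / A = 428.0 × 5400 / (462 km²) = 5.003 mm.
The 1-cm UH is the DRH scaled by (10 mm)/d, so U_p = 124.0 × 10/5.003 = 248 m³/s.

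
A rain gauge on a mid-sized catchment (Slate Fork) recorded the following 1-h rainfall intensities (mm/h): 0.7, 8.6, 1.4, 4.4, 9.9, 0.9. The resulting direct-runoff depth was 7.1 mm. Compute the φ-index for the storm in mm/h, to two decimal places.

Only the 2 blocks with intensity above φ contribute runoff: 8.6, 9.9 mm/h.
Σ(I−φ)·Δt = d  ⇒  (8.6+9.9 − 2φ)·1 = 7.1
φ = (18.50 − 7.1/1) / 2 = 5.70 mm/h.

φ ≈ 5.70 mm/h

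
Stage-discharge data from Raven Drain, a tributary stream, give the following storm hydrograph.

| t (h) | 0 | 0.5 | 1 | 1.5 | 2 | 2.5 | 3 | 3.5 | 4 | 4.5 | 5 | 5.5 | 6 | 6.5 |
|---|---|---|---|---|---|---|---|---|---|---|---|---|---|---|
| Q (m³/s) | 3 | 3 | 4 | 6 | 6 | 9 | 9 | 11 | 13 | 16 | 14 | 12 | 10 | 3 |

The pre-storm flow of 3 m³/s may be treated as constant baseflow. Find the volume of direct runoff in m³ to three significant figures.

Direct-runoff ordinates (Q − Q_b): 0.0, 0.0, 1.0, 3.0, 3.0, 6.0, 6.0, 8.0, 10.0, 13.0, 11.0, 9.0, 7.0, 0.0 m³/s.
ΣQ_DR = 77.00 m³/s.
With Δt = 0.5 h = 1800 s, V = ΣQ_DR · Δt = 77.00 × 1800 = 1.39 × 10^5 m³.

V ≈ 1.39 × 10^5 m³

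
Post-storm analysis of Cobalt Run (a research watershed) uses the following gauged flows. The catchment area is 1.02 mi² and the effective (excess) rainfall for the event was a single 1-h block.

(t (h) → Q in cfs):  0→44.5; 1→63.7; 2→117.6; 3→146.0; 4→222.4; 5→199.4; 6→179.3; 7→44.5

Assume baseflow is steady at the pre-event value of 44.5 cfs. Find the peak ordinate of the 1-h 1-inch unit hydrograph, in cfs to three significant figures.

U_p ≈ 177 cfs

Direct runoff: 0.0, 19.2, 73.1, 101.5, 177.9, 154.9, 134.8, 0.0 cfs; ΣQ_DR = 661.4 cfs, peak = 177.9 cfs.
Runoff depth d = ΣQ_DR·Δt / A = 661.4 × 3600 / (1.02 mi²) = 1.005 in.
The 1-inch UH is the DRH scaled by (1 in)/d, so U_p = 177.9 × 1/1.005 = 177 cfs.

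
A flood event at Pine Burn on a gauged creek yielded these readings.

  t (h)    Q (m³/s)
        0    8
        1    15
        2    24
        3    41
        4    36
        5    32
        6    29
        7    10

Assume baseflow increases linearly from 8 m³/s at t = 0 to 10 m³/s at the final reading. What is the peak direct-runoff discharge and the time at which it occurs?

Subtracting baseflow gives direct-runoff ordinates: 0.00, 6.71, 15.43, 32.14, 26.86, 22.57, 19.29, 0.00 m³/s.
The maximum is 32.14 m³/s, occurring at the reading for t = 3 h.

Q_p = 32.14 m³/s at t = 3 h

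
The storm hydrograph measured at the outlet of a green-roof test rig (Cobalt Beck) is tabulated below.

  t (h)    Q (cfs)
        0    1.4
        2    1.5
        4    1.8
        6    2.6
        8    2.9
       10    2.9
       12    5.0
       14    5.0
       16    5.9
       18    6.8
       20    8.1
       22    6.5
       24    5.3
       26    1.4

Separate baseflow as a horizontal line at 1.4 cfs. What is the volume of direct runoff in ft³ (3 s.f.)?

V ≈ 2.70 × 10^5 ft³

Direct-runoff ordinates (Q − Q_b): 0.0, 0.1, 0.4, 1.2, 1.5, 1.5, 3.6, 3.6, 4.5, 5.4, 6.7, 5.1, 3.9, 0.0 cfs.
ΣQ_DR = 37.50 cfs.
With Δt = 2 h = 7200 s, V = ΣQ_DR · Δt = 37.50 × 7200 = 2.70 × 10^5 ft³.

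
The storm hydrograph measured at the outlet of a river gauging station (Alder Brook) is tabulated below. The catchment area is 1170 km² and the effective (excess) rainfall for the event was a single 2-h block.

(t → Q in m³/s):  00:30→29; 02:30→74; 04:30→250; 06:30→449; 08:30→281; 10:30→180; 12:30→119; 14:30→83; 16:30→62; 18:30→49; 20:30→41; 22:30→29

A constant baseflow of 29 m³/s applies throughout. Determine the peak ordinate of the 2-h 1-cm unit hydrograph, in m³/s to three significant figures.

U_p ≈ 526 m³/s

Direct runoff: 0.0, 45.0, 221.0, 420.0, 252.0, 151.0, 90.0, 54.0, 33.0, 20.0, 12.0, 0.0 m³/s; ΣQ_DR = 1298 m³/s, peak = 420.0 m³/s.
Runoff depth d = ΣQ_DR·Δt / A = 1298 × 7200 / (1170 km²) = 7.988 mm.
The 1-cm UH is the DRH scaled by (10 mm)/d, so U_p = 420.0 × 10/7.988 = 526 m³/s.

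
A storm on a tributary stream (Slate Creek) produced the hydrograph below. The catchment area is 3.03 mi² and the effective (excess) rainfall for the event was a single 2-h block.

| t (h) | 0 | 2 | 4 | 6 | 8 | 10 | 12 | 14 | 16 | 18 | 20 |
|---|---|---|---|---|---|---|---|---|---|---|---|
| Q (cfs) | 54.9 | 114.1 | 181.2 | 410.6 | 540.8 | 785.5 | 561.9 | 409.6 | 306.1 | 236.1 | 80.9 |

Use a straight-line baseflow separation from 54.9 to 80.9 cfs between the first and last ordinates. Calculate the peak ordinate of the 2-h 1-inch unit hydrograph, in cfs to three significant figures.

U_p ≈ 239 cfs

Direct runoff: 0.00, 56.60, 121.10, 347.90, 475.50, 717.60, 491.40, 336.50, 230.40, 157.80, 0.00 cfs; ΣQ_DR = 2935 cfs, peak = 717.60 cfs.
Runoff depth d = ΣQ_DR·Δt / A = 2935 × 7200 / (3.03 mi²) = 3.002 in.
The 1-inch UH is the DRH scaled by (1 in)/d, so U_p = 717.60 × 1/3.002 = 239 cfs.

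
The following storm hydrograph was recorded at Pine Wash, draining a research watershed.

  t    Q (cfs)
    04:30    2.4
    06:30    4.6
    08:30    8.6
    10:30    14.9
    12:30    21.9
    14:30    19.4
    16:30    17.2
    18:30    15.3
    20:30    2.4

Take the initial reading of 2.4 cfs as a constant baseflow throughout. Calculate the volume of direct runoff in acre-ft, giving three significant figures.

V ≈ 14.1 acre-ft

Direct-runoff ordinates (Q − Q_b): 0.0, 2.2, 6.2, 12.5, 19.5, 17.0, 14.8, 12.9, 0.0 cfs.
ΣQ_DR = 85.10 cfs.
With Δt = 2 h = 7200 s, V = ΣQ_DR · Δt = 85.10 × 7200 = 6.13 × 10^5 ft³ = 14.1 acre-ft.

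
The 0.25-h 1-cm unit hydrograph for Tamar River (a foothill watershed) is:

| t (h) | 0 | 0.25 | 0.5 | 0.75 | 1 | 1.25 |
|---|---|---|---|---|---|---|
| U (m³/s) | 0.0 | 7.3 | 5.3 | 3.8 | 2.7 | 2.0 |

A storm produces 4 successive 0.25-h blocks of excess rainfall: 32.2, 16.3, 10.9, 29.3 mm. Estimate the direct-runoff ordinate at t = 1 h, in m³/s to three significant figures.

By discrete convolution, Q_j = Σ (P_i / 10 mm) · U_{j−i}.
At t = 1 h (j=4): Q = (32.2/10)·2.7 + (16.3/10)·3.8 + (10.9/10)·5.3 + (29.3/10)·7.3 = 42.1 m³/s.

Q ≈ 42.1 m³/s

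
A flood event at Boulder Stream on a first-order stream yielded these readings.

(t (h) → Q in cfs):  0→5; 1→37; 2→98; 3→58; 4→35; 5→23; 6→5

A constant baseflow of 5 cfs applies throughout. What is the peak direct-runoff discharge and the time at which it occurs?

Subtracting baseflow gives direct-runoff ordinates: 0.0, 32.0, 93.0, 53.0, 30.0, 18.0, 0.0 cfs.
The maximum is 93.0 cfs, occurring at the reading for t = 2 h.

Q_p = 93.0 cfs at t = 2 h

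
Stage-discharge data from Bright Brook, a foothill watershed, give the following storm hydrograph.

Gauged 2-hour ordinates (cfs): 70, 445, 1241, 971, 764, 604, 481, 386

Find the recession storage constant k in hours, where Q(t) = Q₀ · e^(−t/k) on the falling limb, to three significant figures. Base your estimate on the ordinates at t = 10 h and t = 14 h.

On the falling limb, Q drops from 604 to 386 cfs between t = 10 h and t = 14 h (Δt = 4 h).
k = −Δt / ln(Q₂/Q₁) = −4 / ln(386/604) = 8.93 h.

k ≈ 8.93 h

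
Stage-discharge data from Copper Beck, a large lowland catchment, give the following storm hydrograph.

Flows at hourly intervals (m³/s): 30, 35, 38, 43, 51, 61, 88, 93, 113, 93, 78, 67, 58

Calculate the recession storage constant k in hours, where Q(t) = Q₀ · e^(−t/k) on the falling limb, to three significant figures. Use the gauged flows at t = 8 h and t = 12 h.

k ≈ 6.00 h

On the falling limb, Q drops from 113 to 58 m³/s between t = 8 h and t = 12 h (Δt = 4 h).
k = −Δt / ln(Q₂/Q₁) = −4 / ln(58/113) = 6.00 h.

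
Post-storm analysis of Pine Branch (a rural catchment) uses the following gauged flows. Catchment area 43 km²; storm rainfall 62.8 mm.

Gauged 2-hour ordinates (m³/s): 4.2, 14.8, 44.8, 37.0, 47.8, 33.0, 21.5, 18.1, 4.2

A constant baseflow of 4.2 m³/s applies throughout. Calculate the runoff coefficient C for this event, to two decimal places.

C ≈ 0.50

ΣQ_DR = 187.6 m³/s; V = ΣQ_DR·Δt = 1.351 × 10^6 m³.
Runoff depth d = V / A = 31.41 mm.
C = d / P = 31.41 / 62.8 = 0.50.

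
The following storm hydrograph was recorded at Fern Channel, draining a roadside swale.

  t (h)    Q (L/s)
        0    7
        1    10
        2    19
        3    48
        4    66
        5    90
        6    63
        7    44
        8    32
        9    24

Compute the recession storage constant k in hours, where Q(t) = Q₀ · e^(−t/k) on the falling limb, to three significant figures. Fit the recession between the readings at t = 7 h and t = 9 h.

k ≈ 3.30 h

On the falling limb, Q drops from 44 to 24 L/s between t = 7 h and t = 9 h (Δt = 2 h).
k = −Δt / ln(Q₂/Q₁) = −2 / ln(24/44) = 3.30 h.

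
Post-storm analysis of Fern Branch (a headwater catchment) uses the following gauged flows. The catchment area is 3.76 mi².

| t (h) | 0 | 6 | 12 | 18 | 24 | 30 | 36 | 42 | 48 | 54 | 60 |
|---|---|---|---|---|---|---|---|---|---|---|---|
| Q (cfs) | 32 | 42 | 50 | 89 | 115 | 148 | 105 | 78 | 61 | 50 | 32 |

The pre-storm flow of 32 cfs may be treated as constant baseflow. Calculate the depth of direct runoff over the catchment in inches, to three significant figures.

d ≈ 1.11 in

Direct runoff: 0.0, 10.0, 18.0, 57.0, 83.0, 116.0, 73.0, 46.0, 29.0, 18.0, 0.0 cfs; ΣQ_DR = 450.0 cfs.
V = ΣQ_DR · Δt = 450.0 × 21600 s = 9.720 × 10^6 ft³.
Over A = 3.76 mi², depth = V / A = 1.11 in.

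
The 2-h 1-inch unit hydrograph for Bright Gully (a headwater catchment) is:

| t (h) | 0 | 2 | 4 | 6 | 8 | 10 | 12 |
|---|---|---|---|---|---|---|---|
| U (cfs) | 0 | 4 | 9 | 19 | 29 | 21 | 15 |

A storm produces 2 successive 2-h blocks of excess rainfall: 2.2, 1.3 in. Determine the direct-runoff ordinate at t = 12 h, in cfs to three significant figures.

Q ≈ 60.3 cfs

By discrete convolution, Q_j = Σ (P_i / 1 in) · U_{j−i}.
At t = 12 h (j=6): Q = (2.2/1)·15 + (1.3/1)·21 = 60.3 cfs.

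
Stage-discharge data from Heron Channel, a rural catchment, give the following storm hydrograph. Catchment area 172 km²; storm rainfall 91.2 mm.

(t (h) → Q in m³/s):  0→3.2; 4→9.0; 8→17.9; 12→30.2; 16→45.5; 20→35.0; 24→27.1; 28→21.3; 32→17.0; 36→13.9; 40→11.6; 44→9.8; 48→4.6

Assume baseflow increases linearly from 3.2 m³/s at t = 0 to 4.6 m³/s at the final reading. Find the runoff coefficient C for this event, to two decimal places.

C ≈ 0.18

ΣQ_DR = 195.4 m³/s; V = ΣQ_DR·Δt = 2.814 × 10^6 m³.
Runoff depth d = V / A = 16.36 mm.
C = d / P = 16.36 / 91.2 = 0.18.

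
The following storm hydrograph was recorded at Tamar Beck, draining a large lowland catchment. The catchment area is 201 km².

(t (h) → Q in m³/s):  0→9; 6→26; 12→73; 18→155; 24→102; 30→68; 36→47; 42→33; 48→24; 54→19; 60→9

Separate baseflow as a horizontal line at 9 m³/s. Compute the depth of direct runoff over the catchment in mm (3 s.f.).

d ≈ 50.1 mm

Direct runoff: 0.0, 17.0, 64.0, 146.0, 93.0, 59.0, 38.0, 24.0, 15.0, 10.0, 0.0 m³/s; ΣQ_DR = 466.0 m³/s.
V = ΣQ_DR · Δt = 466.0 × 21600 s = 1.007 × 10^7 m³.
Over A = 201 km², depth = V / A = 50.1 mm.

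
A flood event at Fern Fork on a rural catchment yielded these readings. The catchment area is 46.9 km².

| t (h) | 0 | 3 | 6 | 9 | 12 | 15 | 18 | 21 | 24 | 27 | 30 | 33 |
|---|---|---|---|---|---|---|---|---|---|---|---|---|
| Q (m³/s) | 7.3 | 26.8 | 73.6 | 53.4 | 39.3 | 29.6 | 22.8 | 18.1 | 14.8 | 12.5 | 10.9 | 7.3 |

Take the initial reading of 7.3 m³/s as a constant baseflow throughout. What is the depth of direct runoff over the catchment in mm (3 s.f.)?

d ≈ 52.7 mm

Direct runoff: 0.0, 19.5, 66.3, 46.1, 32.0, 22.3, 15.5, 10.8, 7.5, 5.2, 3.6, 0.0 m³/s; ΣQ_DR = 228.8 m³/s.
V = ΣQ_DR · Δt = 228.8 × 10800 s = 2.471 × 10^6 m³.
Over A = 46.9 km², depth = V / A = 52.7 mm.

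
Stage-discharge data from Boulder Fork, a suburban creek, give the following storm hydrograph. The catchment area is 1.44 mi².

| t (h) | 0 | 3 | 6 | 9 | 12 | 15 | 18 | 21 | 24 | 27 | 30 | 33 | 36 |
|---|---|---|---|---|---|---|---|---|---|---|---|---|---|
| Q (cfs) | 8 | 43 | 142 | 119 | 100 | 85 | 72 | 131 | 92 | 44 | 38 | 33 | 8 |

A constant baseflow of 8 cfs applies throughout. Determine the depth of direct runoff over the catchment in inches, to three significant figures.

Direct runoff: 0.0, 35.0, 134.0, 111.0, 92.0, 77.0, 64.0, 123.0, 84.0, 36.0, 30.0, 25.0, 0.0 cfs; ΣQ_DR = 811.0 cfs.
V = ΣQ_DR · Δt = 811.0 × 10800 s = 8.759 × 10^6 ft³.
Over A = 1.44 mi², depth = V / A = 2.62 in.

d ≈ 2.62 in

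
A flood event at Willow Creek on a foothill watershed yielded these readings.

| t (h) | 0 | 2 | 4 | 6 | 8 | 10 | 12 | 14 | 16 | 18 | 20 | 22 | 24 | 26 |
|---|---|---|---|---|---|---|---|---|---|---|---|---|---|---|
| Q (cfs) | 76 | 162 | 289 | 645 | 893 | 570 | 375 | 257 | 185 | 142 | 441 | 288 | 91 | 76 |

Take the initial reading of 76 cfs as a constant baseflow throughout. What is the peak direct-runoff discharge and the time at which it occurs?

Q_p = 817.0 cfs at t = 8 h

Subtracting baseflow gives direct-runoff ordinates: 0.0, 86.0, 213.0, 569.0, 817.0, 494.0, 299.0, 181.0, 109.0, 66.0, 365.0, 212.0, 15.0, 0.0 cfs.
The maximum is 817.0 cfs, occurring at the reading for t = 8 h.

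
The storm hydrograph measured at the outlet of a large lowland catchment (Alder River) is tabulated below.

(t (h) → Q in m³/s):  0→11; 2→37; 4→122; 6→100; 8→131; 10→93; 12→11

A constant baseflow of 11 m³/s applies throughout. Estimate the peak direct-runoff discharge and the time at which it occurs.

Subtracting baseflow gives direct-runoff ordinates: 0.0, 26.0, 111.0, 89.0, 120.0, 82.0, 0.0 m³/s.
The maximum is 120.0 m³/s, occurring at the reading for t = 8 h.

Q_p = 120.0 m³/s at t = 8 h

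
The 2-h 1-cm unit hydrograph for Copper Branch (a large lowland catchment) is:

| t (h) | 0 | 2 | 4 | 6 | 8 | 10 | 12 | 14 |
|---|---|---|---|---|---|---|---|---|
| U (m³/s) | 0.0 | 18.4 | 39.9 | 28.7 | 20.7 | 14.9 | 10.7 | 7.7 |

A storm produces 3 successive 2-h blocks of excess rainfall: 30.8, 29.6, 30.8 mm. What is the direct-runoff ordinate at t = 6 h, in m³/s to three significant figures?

By discrete convolution, Q_j = Σ (P_i / 10 mm) · U_{j−i}.
At t = 6 h (j=3): Q = (30.8/10)·28.7 + (29.6/10)·39.9 + (30.8/10)·18.4 = 263 m³/s.

Q ≈ 263 m³/s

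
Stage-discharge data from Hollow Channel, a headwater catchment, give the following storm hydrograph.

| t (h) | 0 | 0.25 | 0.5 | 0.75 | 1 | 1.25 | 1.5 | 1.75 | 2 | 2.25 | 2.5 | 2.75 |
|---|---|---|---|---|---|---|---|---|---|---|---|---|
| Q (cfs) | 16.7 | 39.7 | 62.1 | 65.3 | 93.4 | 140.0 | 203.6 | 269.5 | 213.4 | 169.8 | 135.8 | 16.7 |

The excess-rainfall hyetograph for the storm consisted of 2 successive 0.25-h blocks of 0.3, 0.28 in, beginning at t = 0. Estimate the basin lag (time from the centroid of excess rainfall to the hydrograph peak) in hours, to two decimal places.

Centroid of excess rainfall: t_c = Σ P_i·t̄_i / ΣP_i = 0.2457 h (block centres at 0.125, 0.375 h).
Hydrograph peak occurs at t = 1.75 h, so basin lag t_L = 1.75 − 0.2457 = 1.50 h.

t_L ≈ 1.50 h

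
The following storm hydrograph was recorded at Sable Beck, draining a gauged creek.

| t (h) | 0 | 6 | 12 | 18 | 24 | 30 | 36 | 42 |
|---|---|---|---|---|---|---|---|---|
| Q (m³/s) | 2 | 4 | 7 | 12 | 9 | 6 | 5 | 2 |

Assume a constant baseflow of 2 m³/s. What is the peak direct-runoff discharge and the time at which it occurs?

Subtracting baseflow gives direct-runoff ordinates: 0.0, 2.0, 5.0, 10.0, 7.0, 4.0, 3.0, 0.0 m³/s.
The maximum is 10.0 m³/s, occurring at the reading for t = 18 h.

Q_p = 10.0 m³/s at t = 18 h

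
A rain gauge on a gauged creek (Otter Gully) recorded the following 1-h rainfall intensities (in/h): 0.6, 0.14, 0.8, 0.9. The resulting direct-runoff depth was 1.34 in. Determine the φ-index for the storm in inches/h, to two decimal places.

φ ≈ 0.32 in/h

Only the 3 blocks with intensity above φ contribute runoff: 0.6, 0.8, 0.9 in/h.
Σ(I−φ)·Δt = d  ⇒  (0.6+0.8+0.9 − 3φ)·1 = 1.34
φ = (2.300 − 1.34/1) / 3 = 0.32 in/h.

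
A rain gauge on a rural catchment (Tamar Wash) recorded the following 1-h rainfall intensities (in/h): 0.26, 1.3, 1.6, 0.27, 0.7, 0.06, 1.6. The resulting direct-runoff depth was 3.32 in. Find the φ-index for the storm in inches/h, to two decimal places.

φ ≈ 0.47 in/h

Only the 4 blocks with intensity above φ contribute runoff: 1.3, 1.6, 0.7, 1.6 in/h.
Σ(I−φ)·Δt = d  ⇒  (1.3+1.6+0.7+1.6 − 4φ)·1 = 3.32
φ = (5.200 − 3.32/1) / 4 = 0.47 in/h.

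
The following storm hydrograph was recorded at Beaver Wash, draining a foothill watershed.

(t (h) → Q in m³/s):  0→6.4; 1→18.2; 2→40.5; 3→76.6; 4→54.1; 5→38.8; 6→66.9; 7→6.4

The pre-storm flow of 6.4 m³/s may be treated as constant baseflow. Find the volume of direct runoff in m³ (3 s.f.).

Direct-runoff ordinates (Q − Q_b): 0.0, 11.8, 34.1, 70.2, 47.7, 32.4, 60.5, 0.0 m³/s.
ΣQ_DR = 256.7 m³/s.
With Δt = 1 h = 3600 s, V = ΣQ_DR · Δt = 256.7 × 3600 = 9.24 × 10^5 m³.

V ≈ 9.24 × 10^5 m³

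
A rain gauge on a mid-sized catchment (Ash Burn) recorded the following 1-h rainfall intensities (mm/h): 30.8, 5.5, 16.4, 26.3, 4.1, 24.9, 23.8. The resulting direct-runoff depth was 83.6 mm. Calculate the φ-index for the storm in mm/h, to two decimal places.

Only the 5 blocks with intensity above φ contribute runoff: 30.8, 16.4, 26.3, 24.9, 23.8 mm/h.
Σ(I−φ)·Δt = d  ⇒  (30.8+16.4+26.3+24.9+23.8 − 5φ)·1 = 83.6
φ = (122.2 − 83.6/1) / 5 = 7.72 mm/h.

φ ≈ 7.72 mm/h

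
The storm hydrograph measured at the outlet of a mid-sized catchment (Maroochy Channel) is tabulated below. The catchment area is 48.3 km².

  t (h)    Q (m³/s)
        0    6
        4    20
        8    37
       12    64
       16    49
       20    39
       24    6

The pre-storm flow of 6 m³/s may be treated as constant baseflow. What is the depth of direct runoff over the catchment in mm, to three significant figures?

d ≈ 53.4 mm

Direct runoff: 0.0, 14.0, 31.0, 58.0, 43.0, 33.0, 0.0 m³/s; ΣQ_DR = 179.0 m³/s.
V = ΣQ_DR · Δt = 179.0 × 14400 s = 2.578 × 10^6 m³.
Over A = 48.3 km², depth = V / A = 53.4 mm.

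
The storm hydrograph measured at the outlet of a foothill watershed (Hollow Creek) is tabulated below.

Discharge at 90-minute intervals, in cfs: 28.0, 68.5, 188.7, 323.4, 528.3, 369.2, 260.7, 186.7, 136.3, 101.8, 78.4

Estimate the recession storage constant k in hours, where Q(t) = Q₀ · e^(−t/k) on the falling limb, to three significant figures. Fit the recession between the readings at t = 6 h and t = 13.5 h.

k ≈ 4.55 h

On the falling limb, Q drops from 528.3 to 101.8 cfs between t = 6 h and t = 13.5 h (Δt = 7.5 h).
k = −Δt / ln(Q₂/Q₁) = −7.5 / ln(101.8/528.3) = 4.55 h.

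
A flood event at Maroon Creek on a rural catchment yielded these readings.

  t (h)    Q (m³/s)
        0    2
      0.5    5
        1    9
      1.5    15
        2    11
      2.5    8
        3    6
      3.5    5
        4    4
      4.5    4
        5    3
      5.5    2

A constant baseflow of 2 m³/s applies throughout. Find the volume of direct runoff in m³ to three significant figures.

Direct-runoff ordinates (Q − Q_b): 0.0, 3.0, 7.0, 13.0, 9.0, 6.0, 4.0, 3.0, 2.0, 2.0, 1.0, 0.0 m³/s.
ΣQ_DR = 50.00 m³/s.
With Δt = 0.5 h = 1800 s, V = ΣQ_DR · Δt = 50.00 × 1800 = 90000 m³.

V ≈ 90000 m³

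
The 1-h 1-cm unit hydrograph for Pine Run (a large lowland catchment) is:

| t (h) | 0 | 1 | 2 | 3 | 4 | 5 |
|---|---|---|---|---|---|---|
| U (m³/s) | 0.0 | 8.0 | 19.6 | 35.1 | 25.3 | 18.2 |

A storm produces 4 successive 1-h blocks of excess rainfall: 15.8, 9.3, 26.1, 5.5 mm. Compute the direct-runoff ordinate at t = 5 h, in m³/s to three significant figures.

Q ≈ 155 m³/s

By discrete convolution, Q_j = Σ (P_i / 10 mm) · U_{j−i}.
At t = 5 h (j=5): Q = (15.8/10)·18.2 + (9.3/10)·25.3 + (26.1/10)·35.1 + (5.5/10)·19.6 = 155 m³/s.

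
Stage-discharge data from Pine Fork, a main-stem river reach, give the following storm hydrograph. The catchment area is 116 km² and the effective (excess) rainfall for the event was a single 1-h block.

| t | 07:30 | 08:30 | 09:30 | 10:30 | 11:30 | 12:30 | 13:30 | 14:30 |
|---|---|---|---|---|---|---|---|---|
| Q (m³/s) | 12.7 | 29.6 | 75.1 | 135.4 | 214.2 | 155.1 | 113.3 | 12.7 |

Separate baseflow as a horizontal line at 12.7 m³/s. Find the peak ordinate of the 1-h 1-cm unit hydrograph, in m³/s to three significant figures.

U_p ≈ 100 m³/s

Direct runoff: 0.0, 16.9, 62.4, 122.7, 201.5, 142.4, 100.6, 0.0 m³/s; ΣQ_DR = 646.5 m³/s, peak = 201.5 m³/s.
Runoff depth d = ΣQ_DR·Δt / A = 646.5 × 3600 / (116 km²) = 20.06 mm.
The 1-cm UH is the DRH scaled by (10 mm)/d, so U_p = 201.5 × 10/20.06 = 100 m³/s.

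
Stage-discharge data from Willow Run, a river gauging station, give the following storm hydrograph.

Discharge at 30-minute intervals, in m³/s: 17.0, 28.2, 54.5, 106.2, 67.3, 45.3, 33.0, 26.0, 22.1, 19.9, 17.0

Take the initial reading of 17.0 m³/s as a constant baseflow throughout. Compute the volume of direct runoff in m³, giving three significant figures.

Direct-runoff ordinates (Q − Q_b): 0.0, 11.2, 37.5, 89.2, 50.3, 28.3, 16.0, 9.0, 5.1, 2.9, 0.0 m³/s.
ΣQ_DR = 249.5 m³/s.
With Δt = 0.5 h = 1800 s, V = ΣQ_DR · Δt = 249.5 × 1800 = 4.49 × 10^5 m³.

V ≈ 4.49 × 10^5 m³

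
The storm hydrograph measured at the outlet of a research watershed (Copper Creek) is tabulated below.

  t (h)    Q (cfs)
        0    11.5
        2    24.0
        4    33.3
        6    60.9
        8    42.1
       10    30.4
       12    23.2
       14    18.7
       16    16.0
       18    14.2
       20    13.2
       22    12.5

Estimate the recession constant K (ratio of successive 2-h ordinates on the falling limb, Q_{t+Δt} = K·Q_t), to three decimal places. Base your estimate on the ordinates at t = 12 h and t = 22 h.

Using the recession-limb readings at t = 12 h and t = 22 h: Q falls from 23.2 to 12.5 cfs over 5 intervals.
K = (Q₂/Q₁)^(1/5) = (12.5/23.2)^(1/5) = 0.884.

K ≈ 0.884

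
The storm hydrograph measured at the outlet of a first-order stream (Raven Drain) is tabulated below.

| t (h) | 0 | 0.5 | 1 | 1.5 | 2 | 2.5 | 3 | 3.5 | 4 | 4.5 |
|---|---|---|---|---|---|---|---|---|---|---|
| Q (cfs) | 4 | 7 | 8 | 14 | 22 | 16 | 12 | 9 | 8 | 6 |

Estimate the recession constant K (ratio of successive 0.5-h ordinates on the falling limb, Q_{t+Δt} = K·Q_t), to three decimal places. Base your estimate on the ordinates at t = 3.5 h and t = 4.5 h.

K ≈ 0.816

Using the recession-limb readings at t = 3.5 h and t = 4.5 h: Q falls from 9 to 6 cfs over 2 intervals.
K = (Q₂/Q₁)^(1/2) = (6/9)^(1/2) = 0.816.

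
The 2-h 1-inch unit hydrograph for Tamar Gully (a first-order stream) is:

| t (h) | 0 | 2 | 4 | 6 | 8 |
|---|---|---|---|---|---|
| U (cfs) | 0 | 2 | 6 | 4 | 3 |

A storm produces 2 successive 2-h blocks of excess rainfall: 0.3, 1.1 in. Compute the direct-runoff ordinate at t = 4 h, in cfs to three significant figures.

By discrete convolution, Q_j = Σ (P_i / 1 in) · U_{j−i}.
At t = 4 h (j=2): Q = (0.3/1)·6 + (1.1/1)·2 = 4.00 cfs.

Q ≈ 4.00 cfs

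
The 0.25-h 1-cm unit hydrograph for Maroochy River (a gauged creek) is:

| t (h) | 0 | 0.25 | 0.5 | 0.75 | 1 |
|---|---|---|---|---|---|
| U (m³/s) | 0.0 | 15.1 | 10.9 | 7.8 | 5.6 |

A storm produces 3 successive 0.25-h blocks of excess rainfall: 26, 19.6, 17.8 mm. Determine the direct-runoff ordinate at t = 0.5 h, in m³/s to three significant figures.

Q ≈ 57.9 m³/s

By discrete convolution, Q_j = Σ (P_i / 10 mm) · U_{j−i}.
At t = 0.5 h (j=2): Q = (26/10)·10.9 + (19.6/10)·15.1 + (17.8/10)·0.0 = 57.9 m³/s.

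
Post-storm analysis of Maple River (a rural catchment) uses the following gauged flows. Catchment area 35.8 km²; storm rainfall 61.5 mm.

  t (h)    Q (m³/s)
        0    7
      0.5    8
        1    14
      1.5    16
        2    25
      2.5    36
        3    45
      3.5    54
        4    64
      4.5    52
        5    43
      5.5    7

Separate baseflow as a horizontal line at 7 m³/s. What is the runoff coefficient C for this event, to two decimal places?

C ≈ 0.23

ΣQ_DR = 287.0 m³/s; V = ΣQ_DR·Δt = 5.166 × 10^5 m³.
Runoff depth d = V / A = 14.43 mm.
C = d / P = 14.43 / 61.5 = 0.23.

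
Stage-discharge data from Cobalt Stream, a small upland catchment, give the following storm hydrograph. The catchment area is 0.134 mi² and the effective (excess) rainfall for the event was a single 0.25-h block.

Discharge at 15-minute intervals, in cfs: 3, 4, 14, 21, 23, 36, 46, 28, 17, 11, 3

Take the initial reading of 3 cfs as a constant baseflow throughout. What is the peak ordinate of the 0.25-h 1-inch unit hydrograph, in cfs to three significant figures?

U_p ≈ 86.0 cfs

Direct runoff: 0.0, 1.0, 11.0, 18.0, 20.0, 33.0, 43.0, 25.0, 14.0, 8.0, 0.0 cfs; ΣQ_DR = 173.0 cfs, peak = 43.0 cfs.
Runoff depth d = ΣQ_DR·Δt / A = 173.0 × 900 / (0.134 mi²) = 0.5001 in.
The 1-inch UH is the DRH scaled by (1 in)/d, so U_p = 43.0 × 1/0.5001 = 86.0 cfs.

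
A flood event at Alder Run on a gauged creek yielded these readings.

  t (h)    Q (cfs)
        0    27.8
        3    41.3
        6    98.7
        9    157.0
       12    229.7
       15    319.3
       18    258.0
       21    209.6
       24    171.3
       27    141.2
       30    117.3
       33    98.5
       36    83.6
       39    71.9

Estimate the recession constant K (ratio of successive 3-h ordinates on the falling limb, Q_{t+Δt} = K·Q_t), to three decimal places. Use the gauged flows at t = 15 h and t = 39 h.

K ≈ 0.830

Using the recession-limb readings at t = 15 h and t = 39 h: Q falls from 319.3 to 71.9 cfs over 8 intervals.
K = (Q₂/Q₁)^(1/8) = (71.9/319.3)^(1/8) = 0.830.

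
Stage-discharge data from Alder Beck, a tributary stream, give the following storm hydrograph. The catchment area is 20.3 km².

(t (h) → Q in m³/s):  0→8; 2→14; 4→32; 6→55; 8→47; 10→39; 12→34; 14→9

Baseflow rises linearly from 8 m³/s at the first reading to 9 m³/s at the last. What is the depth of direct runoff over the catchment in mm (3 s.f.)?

Direct runoff: 0.00, 5.86, 23.71, 46.57, 38.43, 30.29, 25.14, 0.00 m³/s; ΣQ_DR = 170.0 m³/s.
V = ΣQ_DR · Δt = 170.0 × 7200 s = 1.224 × 10^6 m³.
Over A = 20.3 km², depth = V / A = 60.3 mm.

d ≈ 60.3 mm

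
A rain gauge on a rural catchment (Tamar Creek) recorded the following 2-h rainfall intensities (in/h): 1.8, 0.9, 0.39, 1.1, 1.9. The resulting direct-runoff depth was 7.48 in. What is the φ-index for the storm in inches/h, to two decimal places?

Only the 4 blocks with intensity above φ contribute runoff: 1.8, 0.9, 1.1, 1.9 in/h.
Σ(I−φ)·Δt = d  ⇒  (1.8+0.9+1.1+1.9 − 4φ)·2 = 7.48
φ = (5.700 − 7.48/2) / 4 = 0.49 in/h.

φ ≈ 0.49 in/h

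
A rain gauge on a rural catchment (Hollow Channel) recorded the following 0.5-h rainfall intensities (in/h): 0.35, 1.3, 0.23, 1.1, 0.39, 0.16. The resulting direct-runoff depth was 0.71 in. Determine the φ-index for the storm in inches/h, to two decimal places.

Only the 2 blocks with intensity above φ contribute runoff: 1.3, 1.1 in/h.
Σ(I−φ)·Δt = d  ⇒  (1.3+1.1 − 2φ)·0.5 = 0.71
φ = (2.400 − 0.71/0.5) / 2 = 0.49 in/h.

φ ≈ 0.49 in/h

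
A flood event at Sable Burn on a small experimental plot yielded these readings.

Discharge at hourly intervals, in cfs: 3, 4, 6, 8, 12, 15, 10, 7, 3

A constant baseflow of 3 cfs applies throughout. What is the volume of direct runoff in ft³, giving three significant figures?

V ≈ 1.48 × 10^5 ft³

Direct-runoff ordinates (Q − Q_b): 0.0, 1.0, 3.0, 5.0, 9.0, 12.0, 7.0, 4.0, 0.0 cfs.
ΣQ_DR = 41.00 cfs.
With Δt = 1 h = 3600 s, V = ΣQ_DR · Δt = 41.00 × 3600 = 1.48 × 10^5 ft³.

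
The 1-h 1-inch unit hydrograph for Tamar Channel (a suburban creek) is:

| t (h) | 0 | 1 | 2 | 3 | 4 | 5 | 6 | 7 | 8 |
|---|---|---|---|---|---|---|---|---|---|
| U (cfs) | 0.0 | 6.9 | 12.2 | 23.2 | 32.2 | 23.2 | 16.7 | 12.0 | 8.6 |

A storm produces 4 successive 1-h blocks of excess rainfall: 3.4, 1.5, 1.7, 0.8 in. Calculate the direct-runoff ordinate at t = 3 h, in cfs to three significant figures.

By discrete convolution, Q_j = Σ (P_i / 1 in) · U_{j−i}.
At t = 3 h (j=3): Q = (3.4/1)·23.2 + (1.5/1)·12.2 + (1.7/1)·6.9 + (0.8/1)·0.0 = 109 cfs.

Q ≈ 109 cfs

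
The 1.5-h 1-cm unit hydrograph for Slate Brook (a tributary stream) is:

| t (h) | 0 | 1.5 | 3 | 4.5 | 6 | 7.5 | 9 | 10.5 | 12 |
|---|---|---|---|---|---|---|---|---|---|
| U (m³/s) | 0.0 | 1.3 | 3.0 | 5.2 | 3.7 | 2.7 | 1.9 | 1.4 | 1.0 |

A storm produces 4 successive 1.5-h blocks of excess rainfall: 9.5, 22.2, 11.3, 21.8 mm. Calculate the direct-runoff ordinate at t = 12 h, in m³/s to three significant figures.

Q ≈ 12.1 m³/s

By discrete convolution, Q_j = Σ (P_i / 10 mm) · U_{j−i}.
At t = 12 h (j=8): Q = (9.5/10)·1.0 + (22.2/10)·1.4 + (11.3/10)·1.9 + (21.8/10)·2.7 = 12.1 m³/s.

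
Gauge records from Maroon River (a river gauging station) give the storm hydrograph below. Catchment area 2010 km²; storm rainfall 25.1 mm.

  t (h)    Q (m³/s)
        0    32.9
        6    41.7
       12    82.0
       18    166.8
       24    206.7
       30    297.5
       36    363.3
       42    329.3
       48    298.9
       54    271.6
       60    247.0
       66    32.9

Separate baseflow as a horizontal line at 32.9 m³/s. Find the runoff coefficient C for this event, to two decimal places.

ΣQ_DR = 1976 m³/s; V = ΣQ_DR·Δt = 4.268 × 10^7 m³.
Runoff depth d = V / A = 21.23 mm.
C = d / P = 21.23 / 25.1 = 0.85.

C ≈ 0.85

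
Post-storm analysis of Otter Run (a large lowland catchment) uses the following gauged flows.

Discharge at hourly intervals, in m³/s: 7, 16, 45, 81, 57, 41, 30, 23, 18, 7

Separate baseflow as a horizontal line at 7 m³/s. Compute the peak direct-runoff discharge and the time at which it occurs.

Subtracting baseflow gives direct-runoff ordinates: 0.0, 9.0, 38.0, 74.0, 50.0, 34.0, 23.0, 16.0, 11.0, 0.0 m³/s.
The maximum is 74.0 m³/s, occurring at the reading for t = 3 h.

Q_p = 74.0 m³/s at t = 3 h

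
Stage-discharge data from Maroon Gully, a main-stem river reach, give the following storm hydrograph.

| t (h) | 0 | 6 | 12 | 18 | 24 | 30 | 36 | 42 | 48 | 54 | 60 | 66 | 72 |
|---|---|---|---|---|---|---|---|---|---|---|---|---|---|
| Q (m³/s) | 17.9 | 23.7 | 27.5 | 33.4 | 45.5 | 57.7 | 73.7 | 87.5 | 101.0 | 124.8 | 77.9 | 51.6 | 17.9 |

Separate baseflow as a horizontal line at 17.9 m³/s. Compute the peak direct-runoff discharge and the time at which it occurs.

Subtracting baseflow gives direct-runoff ordinates: 0.0, 5.8, 9.6, 15.5, 27.6, 39.8, 55.8, 69.6, 83.1, 106.9, 60.0, 33.7, 0.0 m³/s.
The maximum is 106.9 m³/s, occurring at the reading for t = 54 h.

Q_p = 106.9 m³/s at t = 54 h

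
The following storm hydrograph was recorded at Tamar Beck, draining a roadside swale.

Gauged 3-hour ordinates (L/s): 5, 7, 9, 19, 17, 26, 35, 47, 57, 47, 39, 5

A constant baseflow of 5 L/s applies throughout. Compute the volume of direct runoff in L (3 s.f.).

Direct-runoff ordinates (Q − Q_b): 0.0, 2.0, 4.0, 14.0, 12.0, 21.0, 30.0, 42.0, 52.0, 42.0, 34.0, 0.0 L/s.
ΣQ_DR = 253.0 L/s.
With Δt = 3 h = 10800 s, V = ΣQ_DR · Δt = 253.0 × 10800 = 2.73 × 10^6 L.

V ≈ 2.73 × 10^6 L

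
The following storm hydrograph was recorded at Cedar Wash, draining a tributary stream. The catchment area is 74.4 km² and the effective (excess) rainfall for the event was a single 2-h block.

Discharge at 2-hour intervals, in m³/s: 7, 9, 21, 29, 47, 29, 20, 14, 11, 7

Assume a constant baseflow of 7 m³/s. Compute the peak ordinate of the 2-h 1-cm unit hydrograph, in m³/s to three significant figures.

U_p ≈ 33.3 m³/s

Direct runoff: 0.0, 2.0, 14.0, 22.0, 40.0, 22.0, 13.0, 7.0, 4.0, 0.0 m³/s; ΣQ_DR = 124.0 m³/s, peak = 40.0 m³/s.
Runoff depth d = ΣQ_DR·Δt / A = 124.0 × 7200 / (74.4 km²) = 12.00 mm.
The 1-cm UH is the DRH scaled by (10 mm)/d, so U_p = 40.0 × 10/12.00 = 33.3 m³/s.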